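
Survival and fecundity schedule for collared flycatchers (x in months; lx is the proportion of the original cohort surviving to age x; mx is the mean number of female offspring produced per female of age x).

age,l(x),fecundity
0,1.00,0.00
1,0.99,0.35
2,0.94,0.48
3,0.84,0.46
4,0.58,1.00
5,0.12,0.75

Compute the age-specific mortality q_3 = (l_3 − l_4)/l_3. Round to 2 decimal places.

q_3 = (l_3 − l_4) / l_3 = (0.84 − 0.58) / 0.84
     = 0.26 / 0.84 = 0.309524… → 0.31

0.31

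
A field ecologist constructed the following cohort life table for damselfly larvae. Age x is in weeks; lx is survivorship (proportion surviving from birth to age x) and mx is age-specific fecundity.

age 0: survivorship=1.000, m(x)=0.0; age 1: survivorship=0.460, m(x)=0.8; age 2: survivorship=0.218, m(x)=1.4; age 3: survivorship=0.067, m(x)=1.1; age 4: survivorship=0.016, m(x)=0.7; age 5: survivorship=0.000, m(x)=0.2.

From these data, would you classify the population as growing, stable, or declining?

declining

R0 = Σ lx·mx = 0 + 0.368 + 0.3052 + 0.0737 + 0.0112 + 0 = 0.7581
R0 < 1, so the population is declining.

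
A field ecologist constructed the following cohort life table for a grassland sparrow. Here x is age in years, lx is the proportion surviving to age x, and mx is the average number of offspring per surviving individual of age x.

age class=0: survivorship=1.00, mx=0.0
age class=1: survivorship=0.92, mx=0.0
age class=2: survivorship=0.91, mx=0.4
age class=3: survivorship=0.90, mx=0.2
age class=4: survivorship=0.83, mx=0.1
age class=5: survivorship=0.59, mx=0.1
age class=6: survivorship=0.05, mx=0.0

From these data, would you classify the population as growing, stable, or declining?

declining

R0 = Σ lx·mx = 0 + 0 + 0.364 + 0.18 + 0.083 + 0.059 + 0 = 0.686
R0 < 1, so the population is declining.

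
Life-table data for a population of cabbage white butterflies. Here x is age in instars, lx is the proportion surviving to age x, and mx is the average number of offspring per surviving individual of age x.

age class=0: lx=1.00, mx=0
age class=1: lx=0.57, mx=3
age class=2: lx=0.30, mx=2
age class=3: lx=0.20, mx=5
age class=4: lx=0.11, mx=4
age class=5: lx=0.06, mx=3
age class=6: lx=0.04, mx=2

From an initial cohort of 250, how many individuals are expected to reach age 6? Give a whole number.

10

Expected survivors = N0 · l_6 = 250 × 0.04 = 10 → 10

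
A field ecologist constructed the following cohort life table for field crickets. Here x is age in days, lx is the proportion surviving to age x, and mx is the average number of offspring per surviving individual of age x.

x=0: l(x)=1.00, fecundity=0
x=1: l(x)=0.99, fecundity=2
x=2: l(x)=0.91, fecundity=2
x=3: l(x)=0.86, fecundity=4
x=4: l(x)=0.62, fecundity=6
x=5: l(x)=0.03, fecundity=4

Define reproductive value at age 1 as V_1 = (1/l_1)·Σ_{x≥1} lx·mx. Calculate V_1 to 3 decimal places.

lx·mx for x ≥ 1: 1.98, 1.82, 3.44, 3.72, 0.12 → sum = 11.08
V_1 = 11.08 / l_1 = 11.08 / 0.99 = 11.191919… → 11.192

11.192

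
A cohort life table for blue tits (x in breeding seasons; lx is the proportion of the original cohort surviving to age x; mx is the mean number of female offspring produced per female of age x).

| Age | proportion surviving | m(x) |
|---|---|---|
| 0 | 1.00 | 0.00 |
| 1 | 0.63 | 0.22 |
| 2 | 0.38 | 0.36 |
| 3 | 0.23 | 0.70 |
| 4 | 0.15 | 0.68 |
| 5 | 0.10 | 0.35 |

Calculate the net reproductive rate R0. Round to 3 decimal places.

lx·mx by age: 0, 0.1386, 0.1368, 0.161, 0.102, 0.035
R0 = Σ lx·mx = 0.5734 → 0.573

0.573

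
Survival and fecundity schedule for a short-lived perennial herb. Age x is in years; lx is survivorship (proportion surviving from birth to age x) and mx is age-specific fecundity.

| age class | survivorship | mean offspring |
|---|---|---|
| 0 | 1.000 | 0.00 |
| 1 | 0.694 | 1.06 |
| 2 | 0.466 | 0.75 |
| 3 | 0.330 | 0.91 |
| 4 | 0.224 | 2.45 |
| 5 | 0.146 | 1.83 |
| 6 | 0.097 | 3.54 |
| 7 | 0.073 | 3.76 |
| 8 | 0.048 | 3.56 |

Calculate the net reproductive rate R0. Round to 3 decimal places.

lx·mx by age: 0, 0.73564, 0.3495, 0.3003, 0.5488, 0.26718, 0.34338, 0.27448, 0.17088
R0 = Σ lx·mx = 2.99016 → 2.990

2.990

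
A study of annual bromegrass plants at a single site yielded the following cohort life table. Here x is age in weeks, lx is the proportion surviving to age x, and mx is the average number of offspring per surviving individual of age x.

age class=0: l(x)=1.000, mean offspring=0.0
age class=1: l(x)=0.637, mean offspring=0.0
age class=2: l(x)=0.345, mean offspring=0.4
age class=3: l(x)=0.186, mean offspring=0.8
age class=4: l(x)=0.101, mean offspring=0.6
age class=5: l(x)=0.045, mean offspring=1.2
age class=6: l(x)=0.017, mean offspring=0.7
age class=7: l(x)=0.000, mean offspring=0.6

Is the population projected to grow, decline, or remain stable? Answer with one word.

declining

R0 = Σ lx·mx = 0 + 0 + 0.138 + 0.1488 + 0.0606 + 0.054 + 0.0119 + 0 = 0.4133
R0 < 1, so the population is declining.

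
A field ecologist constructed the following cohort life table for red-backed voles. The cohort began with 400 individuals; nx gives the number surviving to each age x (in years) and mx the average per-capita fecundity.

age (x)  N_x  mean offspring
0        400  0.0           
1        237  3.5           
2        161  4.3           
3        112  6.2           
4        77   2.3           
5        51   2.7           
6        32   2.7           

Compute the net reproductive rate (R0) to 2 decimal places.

6.54

lx = nx/n0 = nx/400: 1, 0.5925, 0.4025, 0.28, 0.1925, 0.1275, 0.08
lx·mx by age: 0, 2.07375, 1.73075, 1.736, 0.44275, 0.34425, 0.216
R0 = Σ lx·mx = 6.5435 → 6.54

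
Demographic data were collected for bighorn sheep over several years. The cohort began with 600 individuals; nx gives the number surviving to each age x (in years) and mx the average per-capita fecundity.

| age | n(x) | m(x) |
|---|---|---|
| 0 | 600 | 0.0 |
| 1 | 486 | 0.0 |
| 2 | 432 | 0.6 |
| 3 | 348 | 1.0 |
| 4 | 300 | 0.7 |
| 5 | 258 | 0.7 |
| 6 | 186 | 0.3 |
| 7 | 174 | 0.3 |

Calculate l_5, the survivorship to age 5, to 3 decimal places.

0.430

l_5 = n_5/n_0 = 258/600 = 0.43 → 0.430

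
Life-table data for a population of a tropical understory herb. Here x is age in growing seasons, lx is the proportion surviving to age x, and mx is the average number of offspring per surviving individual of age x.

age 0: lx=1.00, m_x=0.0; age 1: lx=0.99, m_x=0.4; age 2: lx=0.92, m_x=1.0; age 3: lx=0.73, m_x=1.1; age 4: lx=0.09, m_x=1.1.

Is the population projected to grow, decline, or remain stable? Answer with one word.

R0 = Σ lx·mx = 0 + 0.396 + 0.92 + 0.803 + 0.099 = 2.218
R0 > 1, so the population is growing.

growing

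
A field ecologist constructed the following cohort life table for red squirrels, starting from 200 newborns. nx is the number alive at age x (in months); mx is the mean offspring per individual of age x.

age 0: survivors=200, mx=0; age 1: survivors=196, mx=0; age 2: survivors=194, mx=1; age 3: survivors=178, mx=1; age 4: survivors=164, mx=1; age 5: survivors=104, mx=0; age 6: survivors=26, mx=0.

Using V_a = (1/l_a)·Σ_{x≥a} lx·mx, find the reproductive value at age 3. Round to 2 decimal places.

lx = nx/n0 = nx/200: 1, 0.98, 0.97, 0.89, 0.82, 0.52, 0.13
lx·mx for x ≥ 3: 0.89, 0.82, 0, 0 → sum = 1.71
V_3 = 1.71 / l_3 = 1.71 / 0.89 = 1.921348… → 1.92

1.92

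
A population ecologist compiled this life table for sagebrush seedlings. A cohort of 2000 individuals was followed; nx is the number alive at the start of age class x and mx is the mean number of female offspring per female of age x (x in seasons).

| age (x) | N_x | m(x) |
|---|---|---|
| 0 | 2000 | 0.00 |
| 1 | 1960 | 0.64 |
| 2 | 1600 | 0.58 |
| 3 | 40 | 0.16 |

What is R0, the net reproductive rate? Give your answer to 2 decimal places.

1.09

lx = nx/n0 = nx/2000: 1, 0.98, 0.8, 0.02
lx·mx by age: 0, 0.6272, 0.464, 0.0032
R0 = Σ lx·mx = 1.0944 → 1.09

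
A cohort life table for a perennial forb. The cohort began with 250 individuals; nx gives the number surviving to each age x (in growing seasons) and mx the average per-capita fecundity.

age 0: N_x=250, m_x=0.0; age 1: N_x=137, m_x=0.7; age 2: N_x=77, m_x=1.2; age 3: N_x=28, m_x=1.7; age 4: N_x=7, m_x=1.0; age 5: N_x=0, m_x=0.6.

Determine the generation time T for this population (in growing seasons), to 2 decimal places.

1.86

lx = nx/n0 = nx/250: 1, 0.548, 0.308, 0.112, 0.028, 0
lx·mx: 0, 0.3836, 0.3696, 0.1904, 0.028, 0 → R0 = 0.9716
x·lx·mx: 0, 0.3836, 0.7392, 0.5712, 0.112, 0 → Σ = 1.806
T = 1.806 / 0.9716 = 1.85879… → 1.86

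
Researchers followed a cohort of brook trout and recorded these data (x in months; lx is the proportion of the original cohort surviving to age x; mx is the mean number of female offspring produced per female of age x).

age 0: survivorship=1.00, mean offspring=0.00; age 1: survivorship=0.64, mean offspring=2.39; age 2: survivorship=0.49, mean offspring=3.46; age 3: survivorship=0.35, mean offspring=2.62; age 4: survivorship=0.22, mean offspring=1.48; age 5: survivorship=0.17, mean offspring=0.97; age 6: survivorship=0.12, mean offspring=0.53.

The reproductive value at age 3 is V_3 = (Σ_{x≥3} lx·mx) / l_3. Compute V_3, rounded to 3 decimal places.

4.203

lx·mx for x ≥ 3: 0.917, 0.3256, 0.1649, 0.0636 → sum = 1.4711
V_3 = 1.4711 / l_3 = 1.4711 / 0.35 = 4.203143… → 4.203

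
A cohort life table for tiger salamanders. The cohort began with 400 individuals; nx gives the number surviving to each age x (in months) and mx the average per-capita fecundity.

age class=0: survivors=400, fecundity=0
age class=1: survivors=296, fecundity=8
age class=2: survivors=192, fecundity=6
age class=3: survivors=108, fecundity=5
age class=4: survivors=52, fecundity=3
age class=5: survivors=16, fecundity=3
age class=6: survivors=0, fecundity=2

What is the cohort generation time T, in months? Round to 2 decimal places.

lx = nx/n0 = nx/400: 1, 0.74, 0.48, 0.27, 0.13, 0.04, 0
lx·mx: 0, 5.92, 2.88, 1.35, 0.39, 0.12, 0 → R0 = 10.66
x·lx·mx: 0, 5.92, 5.76, 4.05, 1.56, 0.6, 0 → Σ = 17.89
T = 17.89 / 10.66 = 1.678236… → 1.68

1.68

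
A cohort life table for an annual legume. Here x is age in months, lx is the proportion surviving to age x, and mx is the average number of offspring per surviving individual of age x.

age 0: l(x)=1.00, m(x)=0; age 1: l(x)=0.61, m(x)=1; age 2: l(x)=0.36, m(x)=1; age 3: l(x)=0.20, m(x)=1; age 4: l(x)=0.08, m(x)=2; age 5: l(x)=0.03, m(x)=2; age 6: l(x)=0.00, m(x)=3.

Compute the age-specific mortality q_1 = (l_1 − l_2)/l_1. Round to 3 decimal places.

q_1 = (l_1 − l_2) / l_1 = (0.61 − 0.36) / 0.61
     = 0.25 / 0.61 = 0.409836… → 0.410

0.410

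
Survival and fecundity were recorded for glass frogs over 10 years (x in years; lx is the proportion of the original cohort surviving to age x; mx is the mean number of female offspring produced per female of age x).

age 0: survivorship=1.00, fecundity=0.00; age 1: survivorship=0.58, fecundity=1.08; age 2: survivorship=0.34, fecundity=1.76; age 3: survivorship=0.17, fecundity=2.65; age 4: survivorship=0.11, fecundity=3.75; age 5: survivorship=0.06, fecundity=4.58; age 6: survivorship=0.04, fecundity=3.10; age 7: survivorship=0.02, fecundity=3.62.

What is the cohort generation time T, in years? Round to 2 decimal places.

lx·mx: 0, 0.6264, 0.5984, 0.4505, 0.4125, 0.2748, 0.124, 0.0724 → R0 = 2.559
x·lx·mx: 0, 0.6264, 1.1968, 1.3515, 1.65, 1.374, 0.744, 0.5068 → Σ = 7.4495
T = 7.4495 / 2.559 = 2.911098… → 2.91

2.91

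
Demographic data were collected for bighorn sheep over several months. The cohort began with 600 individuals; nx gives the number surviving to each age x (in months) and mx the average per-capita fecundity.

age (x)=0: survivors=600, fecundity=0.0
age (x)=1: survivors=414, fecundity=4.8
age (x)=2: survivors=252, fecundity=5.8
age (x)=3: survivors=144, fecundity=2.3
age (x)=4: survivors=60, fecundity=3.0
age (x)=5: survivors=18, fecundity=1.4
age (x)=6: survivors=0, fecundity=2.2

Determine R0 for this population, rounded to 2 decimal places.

lx = nx/n0 = nx/600: 1, 0.69, 0.42, 0.24, 0.1, 0.03, 0
lx·mx by age: 0, 3.312, 2.436, 0.552, 0.3, 0.042, 0
R0 = Σ lx·mx = 6.642 → 6.64

6.64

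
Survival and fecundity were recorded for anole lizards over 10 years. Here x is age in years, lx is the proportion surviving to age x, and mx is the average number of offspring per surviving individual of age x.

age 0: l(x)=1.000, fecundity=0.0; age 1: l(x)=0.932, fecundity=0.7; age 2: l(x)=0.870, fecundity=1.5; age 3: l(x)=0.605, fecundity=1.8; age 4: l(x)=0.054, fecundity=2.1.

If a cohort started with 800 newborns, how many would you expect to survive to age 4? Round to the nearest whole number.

Expected survivors = N0 · l_4 = 800 × 0.054 = 43.2 → 43

43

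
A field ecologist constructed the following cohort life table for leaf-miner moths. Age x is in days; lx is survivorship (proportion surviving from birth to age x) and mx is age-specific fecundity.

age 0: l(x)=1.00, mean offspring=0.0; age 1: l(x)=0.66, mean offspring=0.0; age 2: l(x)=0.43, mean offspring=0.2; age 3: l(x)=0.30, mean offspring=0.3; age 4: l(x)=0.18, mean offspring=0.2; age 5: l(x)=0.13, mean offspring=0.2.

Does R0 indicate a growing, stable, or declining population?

R0 = Σ lx·mx = 0 + 0 + 0.086 + 0.09 + 0.036 + 0.026 = 0.238
R0 < 1, so the population is declining.

declining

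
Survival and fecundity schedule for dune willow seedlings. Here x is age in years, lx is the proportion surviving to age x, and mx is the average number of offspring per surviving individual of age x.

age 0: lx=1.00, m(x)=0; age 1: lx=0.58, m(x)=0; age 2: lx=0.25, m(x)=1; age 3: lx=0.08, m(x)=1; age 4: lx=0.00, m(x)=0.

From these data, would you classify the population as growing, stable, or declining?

R0 = Σ lx·mx = 0 + 0 + 0.25 + 0.08 + 0 = 0.33
R0 < 1, so the population is declining.

declining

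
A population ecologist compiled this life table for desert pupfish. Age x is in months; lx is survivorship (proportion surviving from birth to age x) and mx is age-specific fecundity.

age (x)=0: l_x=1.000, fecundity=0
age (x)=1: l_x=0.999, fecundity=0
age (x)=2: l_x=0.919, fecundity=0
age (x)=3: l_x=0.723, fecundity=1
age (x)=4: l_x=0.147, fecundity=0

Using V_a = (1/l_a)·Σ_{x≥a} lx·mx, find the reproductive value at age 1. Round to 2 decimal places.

lx·mx for x ≥ 1: 0, 0, 0.723, 0 → sum = 0.723
V_1 = 0.723 / l_1 = 0.723 / 0.999 = 0.723724… → 0.72

0.72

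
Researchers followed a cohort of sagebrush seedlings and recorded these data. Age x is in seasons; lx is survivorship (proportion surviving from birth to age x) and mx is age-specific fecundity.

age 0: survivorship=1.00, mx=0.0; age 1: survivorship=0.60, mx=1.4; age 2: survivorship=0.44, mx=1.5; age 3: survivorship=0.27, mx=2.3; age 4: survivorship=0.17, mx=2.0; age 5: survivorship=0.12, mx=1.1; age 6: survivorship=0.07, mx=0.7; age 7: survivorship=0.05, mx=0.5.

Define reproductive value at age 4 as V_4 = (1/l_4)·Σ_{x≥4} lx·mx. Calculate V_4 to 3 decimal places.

lx·mx for x ≥ 4: 0.34, 0.132, 0.049, 0.025 → sum = 0.546
V_4 = 0.546 / l_4 = 0.546 / 0.17 = 3.211765… → 3.212

3.212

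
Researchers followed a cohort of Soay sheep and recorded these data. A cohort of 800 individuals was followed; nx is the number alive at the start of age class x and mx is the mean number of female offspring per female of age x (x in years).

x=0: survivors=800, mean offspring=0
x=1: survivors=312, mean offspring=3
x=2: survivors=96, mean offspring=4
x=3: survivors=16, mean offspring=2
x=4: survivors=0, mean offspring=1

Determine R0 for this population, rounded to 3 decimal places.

1.690

lx = nx/n0 = nx/800: 1, 0.39, 0.12, 0.02, 0
lx·mx by age: 0, 1.17, 0.48, 0.04, 0
R0 = Σ lx·mx = 1.69 → 1.690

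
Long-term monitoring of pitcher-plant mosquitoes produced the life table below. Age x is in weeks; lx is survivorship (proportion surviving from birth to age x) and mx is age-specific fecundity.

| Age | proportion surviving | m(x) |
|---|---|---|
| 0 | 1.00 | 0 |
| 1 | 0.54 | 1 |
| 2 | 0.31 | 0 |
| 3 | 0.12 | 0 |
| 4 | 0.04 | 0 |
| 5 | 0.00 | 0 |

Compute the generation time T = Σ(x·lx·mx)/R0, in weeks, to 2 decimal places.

lx·mx: 0, 0.54, 0, 0, 0, 0 → R0 = 0.54
x·lx·mx: 0, 0.54, 0, 0, 0, 0 → Σ = 0.54
T = 0.54 / 0.54 = 1 → 1.00

1.00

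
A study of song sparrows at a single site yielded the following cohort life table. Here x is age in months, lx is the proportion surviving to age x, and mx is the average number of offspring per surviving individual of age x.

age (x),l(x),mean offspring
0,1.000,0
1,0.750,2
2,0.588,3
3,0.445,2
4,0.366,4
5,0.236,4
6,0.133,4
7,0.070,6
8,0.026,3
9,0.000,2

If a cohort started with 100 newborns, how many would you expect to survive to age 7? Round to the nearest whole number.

Expected survivors = N0 · l_7 = 100 × 0.070 = 7 → 7

7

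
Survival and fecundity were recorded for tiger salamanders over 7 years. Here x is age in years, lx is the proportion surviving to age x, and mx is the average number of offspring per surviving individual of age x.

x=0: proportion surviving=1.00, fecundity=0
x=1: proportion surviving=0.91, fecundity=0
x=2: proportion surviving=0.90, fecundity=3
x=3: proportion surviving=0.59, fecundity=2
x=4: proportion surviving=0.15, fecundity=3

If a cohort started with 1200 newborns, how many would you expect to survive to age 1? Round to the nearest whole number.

1092

Expected survivors = N0 · l_1 = 1200 × 0.91 = 1092 → 1092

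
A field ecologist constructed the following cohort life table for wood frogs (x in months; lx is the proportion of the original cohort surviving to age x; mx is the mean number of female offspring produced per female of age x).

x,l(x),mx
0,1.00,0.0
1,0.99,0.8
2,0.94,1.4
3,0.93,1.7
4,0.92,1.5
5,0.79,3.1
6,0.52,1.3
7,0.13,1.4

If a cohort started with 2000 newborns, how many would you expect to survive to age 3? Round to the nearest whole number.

1860

Expected survivors = N0 · l_3 = 2000 × 0.93 = 1860 → 1860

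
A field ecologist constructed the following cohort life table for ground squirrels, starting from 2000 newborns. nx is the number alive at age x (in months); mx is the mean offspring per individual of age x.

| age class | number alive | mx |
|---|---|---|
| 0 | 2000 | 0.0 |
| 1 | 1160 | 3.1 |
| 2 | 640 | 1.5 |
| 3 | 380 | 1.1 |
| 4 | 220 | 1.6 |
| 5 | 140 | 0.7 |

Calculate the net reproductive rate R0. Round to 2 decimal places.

lx = nx/n0 = nx/2000: 1, 0.58, 0.32, 0.19, 0.11, 0.07
lx·mx by age: 0, 1.798, 0.48, 0.209, 0.176, 0.049
R0 = Σ lx·mx = 2.712 → 2.71

2.71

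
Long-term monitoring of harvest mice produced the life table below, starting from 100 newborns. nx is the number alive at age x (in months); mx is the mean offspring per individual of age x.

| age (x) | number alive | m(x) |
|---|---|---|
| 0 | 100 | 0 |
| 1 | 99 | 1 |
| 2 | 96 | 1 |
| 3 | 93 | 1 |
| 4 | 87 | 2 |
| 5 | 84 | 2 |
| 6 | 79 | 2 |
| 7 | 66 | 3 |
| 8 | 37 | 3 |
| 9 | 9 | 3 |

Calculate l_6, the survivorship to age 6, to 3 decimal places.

0.790

l_6 = n_6/n_0 = 79/100 = 0.79 → 0.790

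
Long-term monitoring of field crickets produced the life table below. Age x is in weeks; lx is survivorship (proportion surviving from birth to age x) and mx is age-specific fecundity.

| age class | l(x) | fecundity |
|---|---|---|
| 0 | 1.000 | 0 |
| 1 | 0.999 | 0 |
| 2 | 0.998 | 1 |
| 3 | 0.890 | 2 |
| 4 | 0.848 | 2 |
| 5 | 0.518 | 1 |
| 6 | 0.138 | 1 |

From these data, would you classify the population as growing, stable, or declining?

growing

R0 = Σ lx·mx = 0 + 0 + 0.998 + 1.78 + 1.696 + 0.518 + 0.138 = 5.13
R0 > 1, so the population is growing.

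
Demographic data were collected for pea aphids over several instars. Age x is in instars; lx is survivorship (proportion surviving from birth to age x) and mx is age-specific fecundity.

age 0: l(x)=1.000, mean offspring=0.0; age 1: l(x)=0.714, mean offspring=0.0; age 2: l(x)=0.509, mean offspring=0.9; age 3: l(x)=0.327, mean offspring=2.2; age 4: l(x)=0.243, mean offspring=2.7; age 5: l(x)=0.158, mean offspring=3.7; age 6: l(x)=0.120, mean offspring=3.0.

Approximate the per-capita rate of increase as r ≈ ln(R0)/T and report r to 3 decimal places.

0.263

R0 = Σ lx·mx = 0 + 0 + 0.4581 + 0.7194 + 0.6561 + 0.5846 + 0.36 = 2.7782
Σ x·lx·mx = 10.7818; T = 10.7818/2.7782 = 3.88086…
r ≈ ln(R0)/T = ln(2.7782)/3.88086… = 0.26329… → 0.263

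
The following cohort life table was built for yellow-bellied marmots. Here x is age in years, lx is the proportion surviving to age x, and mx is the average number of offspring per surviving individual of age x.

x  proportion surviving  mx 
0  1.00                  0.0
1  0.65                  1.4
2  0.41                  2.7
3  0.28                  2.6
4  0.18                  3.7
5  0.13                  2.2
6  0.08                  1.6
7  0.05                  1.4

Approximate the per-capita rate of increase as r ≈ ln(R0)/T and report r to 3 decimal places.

R0 = Σ lx·mx = 0 + 0.91 + 1.107 + 0.728 + 0.666 + 0.286 + 0.128 + 0.07 = 3.895
Σ x·lx·mx = 10.66; T = 10.66/3.895 = 2.73684…
r ≈ ln(R0)/T = ln(3.895)/2.73684… = 0.49681… → 0.497

0.497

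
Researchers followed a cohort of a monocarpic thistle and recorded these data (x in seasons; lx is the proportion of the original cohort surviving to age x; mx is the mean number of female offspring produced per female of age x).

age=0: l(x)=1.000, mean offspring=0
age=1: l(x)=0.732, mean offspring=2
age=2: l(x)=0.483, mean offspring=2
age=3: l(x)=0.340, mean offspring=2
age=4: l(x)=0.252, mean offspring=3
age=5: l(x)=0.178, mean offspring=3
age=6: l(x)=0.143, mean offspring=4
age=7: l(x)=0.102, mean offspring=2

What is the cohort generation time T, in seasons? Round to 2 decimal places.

3.09

lx·mx: 0, 1.464, 0.966, 0.68, 0.756, 0.534, 0.572, 0.204 → R0 = 5.176
x·lx·mx: 0, 1.464, 1.932, 2.04, 3.024, 2.67, 3.432, 1.428 → Σ = 15.99
T = 15.99 / 5.176 = 3.089258… → 3.09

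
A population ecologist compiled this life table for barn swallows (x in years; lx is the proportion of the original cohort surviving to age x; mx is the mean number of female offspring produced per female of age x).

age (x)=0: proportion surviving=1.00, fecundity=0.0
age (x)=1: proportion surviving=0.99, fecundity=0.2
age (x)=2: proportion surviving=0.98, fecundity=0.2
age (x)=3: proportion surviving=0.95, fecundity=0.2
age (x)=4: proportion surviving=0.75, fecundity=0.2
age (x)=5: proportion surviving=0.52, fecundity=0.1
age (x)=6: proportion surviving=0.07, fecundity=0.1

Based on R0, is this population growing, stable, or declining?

R0 = Σ lx·mx = 0 + 0.198 + 0.196 + 0.19 + 0.15 + 0.052 + 0.007 = 0.793
R0 < 1, so the population is declining.

declining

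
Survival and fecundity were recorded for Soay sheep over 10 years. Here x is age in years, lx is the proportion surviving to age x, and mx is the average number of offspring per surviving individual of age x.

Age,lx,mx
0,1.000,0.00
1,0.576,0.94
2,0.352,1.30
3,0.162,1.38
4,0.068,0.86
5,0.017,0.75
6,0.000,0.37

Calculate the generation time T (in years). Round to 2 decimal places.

lx·mx: 0, 0.54144, 0.4576, 0.22356, 0.05848, 0.01275, 0 → R0 = 1.29383
x·lx·mx: 0, 0.54144, 0.9152, 0.67068, 0.23392, 0.06375, 0 → Σ = 2.42499
T = 2.42499 / 1.29383 = 1.874273… → 1.87

1.87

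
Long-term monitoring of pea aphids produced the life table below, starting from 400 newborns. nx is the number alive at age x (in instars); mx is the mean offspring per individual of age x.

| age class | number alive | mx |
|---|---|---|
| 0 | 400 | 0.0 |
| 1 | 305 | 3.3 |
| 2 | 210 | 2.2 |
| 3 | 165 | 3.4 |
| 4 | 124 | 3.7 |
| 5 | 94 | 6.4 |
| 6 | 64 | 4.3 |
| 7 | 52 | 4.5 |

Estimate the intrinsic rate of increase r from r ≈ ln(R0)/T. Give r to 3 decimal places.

0.673

lx = nx/n0 = nx/400: 1, 0.7625, 0.525, 0.4125, 0.31, 0.235, 0.16, 0.13
R0 = Σ lx·mx = 0 + 2.51625 + 1.155 + 1.4025 + 1.147 + 1.504 + 0.688 + 0.585 = 8.99775
Σ x·lx·mx = 29.36475; T = 29.36475/8.99775 = 3.26357…
r ≈ ln(R0)/T = ln(8.99775)/3.26357… = 0.67318… → 0.673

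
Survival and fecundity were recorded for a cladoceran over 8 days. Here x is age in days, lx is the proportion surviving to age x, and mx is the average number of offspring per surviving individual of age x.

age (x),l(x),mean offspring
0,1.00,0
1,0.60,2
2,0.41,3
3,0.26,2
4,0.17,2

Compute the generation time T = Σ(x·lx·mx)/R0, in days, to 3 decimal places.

2.000

lx·mx: 0, 1.2, 1.23, 0.52, 0.34 → R0 = 3.29
x·lx·mx: 0, 1.2, 2.46, 1.56, 1.36 → Σ = 6.58
T = 6.58 / 3.29 = 2 → 2.000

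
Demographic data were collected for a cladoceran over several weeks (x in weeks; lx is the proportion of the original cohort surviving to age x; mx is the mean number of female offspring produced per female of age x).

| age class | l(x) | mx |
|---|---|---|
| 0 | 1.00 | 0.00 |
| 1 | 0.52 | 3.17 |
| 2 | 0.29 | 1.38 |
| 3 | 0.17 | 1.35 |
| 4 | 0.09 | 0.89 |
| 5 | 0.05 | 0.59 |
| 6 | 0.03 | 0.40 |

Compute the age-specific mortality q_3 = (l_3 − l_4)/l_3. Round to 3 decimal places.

q_3 = (l_3 − l_4) / l_3 = (0.17 − 0.09) / 0.17
     = 0.08 / 0.17 = 0.470588… → 0.471

0.471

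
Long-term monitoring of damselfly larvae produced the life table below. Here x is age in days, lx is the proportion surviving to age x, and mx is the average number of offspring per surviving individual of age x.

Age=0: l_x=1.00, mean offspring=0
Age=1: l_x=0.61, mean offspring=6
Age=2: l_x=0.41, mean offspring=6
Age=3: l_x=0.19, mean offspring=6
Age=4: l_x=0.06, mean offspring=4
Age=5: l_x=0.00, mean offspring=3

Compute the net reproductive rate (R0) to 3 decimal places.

7.500

lx·mx by age: 0, 3.66, 2.46, 1.14, 0.24, 0
R0 = Σ lx·mx = 7.5 → 7.500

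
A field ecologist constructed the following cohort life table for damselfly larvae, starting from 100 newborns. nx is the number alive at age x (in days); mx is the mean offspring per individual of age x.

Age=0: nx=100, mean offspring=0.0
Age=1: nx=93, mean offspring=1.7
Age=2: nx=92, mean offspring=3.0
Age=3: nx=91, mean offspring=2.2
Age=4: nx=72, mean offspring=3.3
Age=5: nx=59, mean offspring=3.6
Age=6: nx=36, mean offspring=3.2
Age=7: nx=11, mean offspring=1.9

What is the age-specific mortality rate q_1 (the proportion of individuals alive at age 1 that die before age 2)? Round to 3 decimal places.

0.011

lx = nx/n0 = nx/100: 1, 0.93, 0.92, 0.91, 0.72, 0.59, 0.36, 0.11
q_1 = (l_1 − l_2) / l_1 = (0.93 − 0.92) / 0.93
     = 0.01 / 0.93 = 0.010753… → 0.011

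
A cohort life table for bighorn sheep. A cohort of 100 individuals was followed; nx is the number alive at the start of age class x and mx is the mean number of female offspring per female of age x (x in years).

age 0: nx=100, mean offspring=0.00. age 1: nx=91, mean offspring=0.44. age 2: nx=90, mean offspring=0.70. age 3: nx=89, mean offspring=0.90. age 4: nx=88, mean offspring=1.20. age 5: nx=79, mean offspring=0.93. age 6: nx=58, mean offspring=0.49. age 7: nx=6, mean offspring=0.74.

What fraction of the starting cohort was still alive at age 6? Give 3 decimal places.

0.580

l_6 = n_6/n_0 = 58/100 = 0.58 → 0.580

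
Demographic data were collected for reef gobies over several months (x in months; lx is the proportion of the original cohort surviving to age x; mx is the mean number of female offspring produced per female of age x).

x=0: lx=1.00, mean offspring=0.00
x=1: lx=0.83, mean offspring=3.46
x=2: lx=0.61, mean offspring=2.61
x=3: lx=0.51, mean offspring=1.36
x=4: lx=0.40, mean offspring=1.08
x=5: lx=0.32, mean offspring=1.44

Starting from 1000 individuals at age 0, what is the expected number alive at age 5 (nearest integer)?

320

Expected survivors = N0 · l_5 = 1000 × 0.32 = 320 → 320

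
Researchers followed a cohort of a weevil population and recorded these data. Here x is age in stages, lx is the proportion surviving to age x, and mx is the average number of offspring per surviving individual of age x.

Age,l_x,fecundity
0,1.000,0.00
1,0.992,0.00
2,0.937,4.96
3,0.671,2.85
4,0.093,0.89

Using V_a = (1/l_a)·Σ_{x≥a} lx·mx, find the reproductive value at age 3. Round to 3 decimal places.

lx·mx for x ≥ 3: 1.91235, 0.08277 → sum = 1.99512
V_3 = 1.99512 / l_3 = 1.99512 / 0.671 = 2.973353… → 2.973

2.973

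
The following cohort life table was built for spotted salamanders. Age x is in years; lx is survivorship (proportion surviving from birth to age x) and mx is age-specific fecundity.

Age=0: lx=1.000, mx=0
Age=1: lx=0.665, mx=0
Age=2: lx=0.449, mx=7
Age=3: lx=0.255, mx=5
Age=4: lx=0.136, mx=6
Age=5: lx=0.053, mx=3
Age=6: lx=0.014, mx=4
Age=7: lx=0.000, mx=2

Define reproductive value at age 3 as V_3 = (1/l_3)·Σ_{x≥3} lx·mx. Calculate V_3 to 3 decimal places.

9.043

lx·mx for x ≥ 3: 1.275, 0.816, 0.159, 0.056, 0 → sum = 2.306
V_3 = 2.306 / l_3 = 2.306 / 0.255 = 9.043137… → 9.043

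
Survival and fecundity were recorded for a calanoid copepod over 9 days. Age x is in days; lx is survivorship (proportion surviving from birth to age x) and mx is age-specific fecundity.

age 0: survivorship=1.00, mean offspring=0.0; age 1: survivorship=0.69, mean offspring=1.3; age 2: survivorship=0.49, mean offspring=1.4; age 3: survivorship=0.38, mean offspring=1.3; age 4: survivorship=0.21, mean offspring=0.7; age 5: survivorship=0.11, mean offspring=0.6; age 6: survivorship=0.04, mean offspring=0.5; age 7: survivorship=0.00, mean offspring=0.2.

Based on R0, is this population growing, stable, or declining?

growing

R0 = Σ lx·mx = 0 + 0.897 + 0.686 + 0.494 + 0.147 + 0.066 + 0.02 + 0 = 2.31
R0 > 1, so the population is growing.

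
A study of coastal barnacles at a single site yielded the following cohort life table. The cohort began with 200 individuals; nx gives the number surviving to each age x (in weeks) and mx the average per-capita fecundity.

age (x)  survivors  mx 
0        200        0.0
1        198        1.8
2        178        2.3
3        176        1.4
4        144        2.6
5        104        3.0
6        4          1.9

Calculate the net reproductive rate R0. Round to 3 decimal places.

8.531

lx = nx/n0 = nx/200: 1, 0.99, 0.89, 0.88, 0.72, 0.52, 0.02
lx·mx by age: 0, 1.782, 2.047, 1.232, 1.872, 1.56, 0.038
R0 = Σ lx·mx = 8.531 → 8.531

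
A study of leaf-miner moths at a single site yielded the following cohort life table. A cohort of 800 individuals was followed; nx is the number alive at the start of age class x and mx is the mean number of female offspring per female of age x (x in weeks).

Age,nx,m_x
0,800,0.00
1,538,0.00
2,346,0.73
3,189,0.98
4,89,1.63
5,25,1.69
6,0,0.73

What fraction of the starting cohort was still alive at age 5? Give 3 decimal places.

0.031

l_5 = n_5/n_0 = 25/800 = 0.03125 → 0.031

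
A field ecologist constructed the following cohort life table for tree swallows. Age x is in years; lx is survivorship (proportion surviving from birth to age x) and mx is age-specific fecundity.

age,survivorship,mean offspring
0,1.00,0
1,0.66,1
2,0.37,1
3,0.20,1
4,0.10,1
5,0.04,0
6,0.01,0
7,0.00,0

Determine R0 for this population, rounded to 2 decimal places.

1.33

lx·mx by age: 0, 0.66, 0.37, 0.2, 0.1, 0, 0, 0
R0 = Σ lx·mx = 1.33 → 1.33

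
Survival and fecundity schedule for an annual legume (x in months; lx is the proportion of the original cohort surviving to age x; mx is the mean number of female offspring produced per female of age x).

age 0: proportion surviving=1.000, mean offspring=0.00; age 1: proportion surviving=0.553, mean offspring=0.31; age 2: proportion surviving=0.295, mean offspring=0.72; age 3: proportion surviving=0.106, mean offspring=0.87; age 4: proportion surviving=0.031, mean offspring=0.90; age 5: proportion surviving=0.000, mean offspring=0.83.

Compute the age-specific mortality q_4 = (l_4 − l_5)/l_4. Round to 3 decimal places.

1.000

q_4 = (l_4 − l_5) / l_4 = (0.031 − 0) / 0.031
     = 0.031 / 0.031 = 1 → 1.000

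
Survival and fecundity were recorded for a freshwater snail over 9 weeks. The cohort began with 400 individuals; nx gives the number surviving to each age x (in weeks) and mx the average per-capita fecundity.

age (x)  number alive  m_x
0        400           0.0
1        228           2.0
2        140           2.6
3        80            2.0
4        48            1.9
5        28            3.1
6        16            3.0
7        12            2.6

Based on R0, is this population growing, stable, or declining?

growing

lx = nx/n0 = nx/400: 1, 0.57, 0.35, 0.2, 0.12, 0.07, 0.04, 0.03
R0 = Σ lx·mx = 0 + 1.14 + 0.91 + 0.4 + 0.228 + 0.217 + 0.12 + 0.078 = 3.093
R0 > 1, so the population is growing.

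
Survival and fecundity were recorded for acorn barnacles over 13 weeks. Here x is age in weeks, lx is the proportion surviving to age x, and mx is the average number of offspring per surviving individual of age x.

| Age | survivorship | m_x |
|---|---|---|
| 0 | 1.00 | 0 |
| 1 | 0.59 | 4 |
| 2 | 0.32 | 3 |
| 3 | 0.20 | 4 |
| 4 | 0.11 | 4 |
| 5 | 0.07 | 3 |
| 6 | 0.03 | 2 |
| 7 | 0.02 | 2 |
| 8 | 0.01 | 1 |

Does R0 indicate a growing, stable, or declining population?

R0 = Σ lx·mx = 0 + 2.36 + 0.96 + 0.8 + 0.44 + 0.21 + 0.06 + 0.04 + 0.01 = 4.88
R0 > 1, so the population is growing.

growing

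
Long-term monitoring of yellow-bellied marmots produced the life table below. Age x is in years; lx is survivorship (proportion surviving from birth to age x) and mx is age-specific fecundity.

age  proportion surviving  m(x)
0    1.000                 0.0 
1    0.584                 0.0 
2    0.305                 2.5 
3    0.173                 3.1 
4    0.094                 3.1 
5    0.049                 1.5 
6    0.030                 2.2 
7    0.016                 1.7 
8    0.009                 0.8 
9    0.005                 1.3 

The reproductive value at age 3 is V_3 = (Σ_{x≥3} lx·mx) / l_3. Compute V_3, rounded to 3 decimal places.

5.827

lx·mx for x ≥ 3: 0.5363, 0.2914, 0.0735, 0.066, 0.0272, 0.0072, 0.0065 → sum = 1.0081
V_3 = 1.0081 / l_3 = 1.0081 / 0.173 = 5.827168… → 5.827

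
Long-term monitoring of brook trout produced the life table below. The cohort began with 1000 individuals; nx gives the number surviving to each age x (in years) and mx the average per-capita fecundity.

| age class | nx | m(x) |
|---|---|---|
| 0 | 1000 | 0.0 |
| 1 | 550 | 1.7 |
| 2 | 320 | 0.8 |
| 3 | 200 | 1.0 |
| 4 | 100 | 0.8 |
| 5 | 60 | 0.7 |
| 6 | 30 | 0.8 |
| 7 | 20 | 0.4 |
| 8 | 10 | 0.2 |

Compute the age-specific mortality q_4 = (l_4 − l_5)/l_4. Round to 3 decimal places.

0.400

lx = nx/n0 = nx/1000: 1, 0.55, 0.32, 0.2, 0.1, 0.06, 0.03, 0.02, 0.01
q_4 = (l_4 − l_5) / l_4 = (0.1 − 0.06) / 0.1
     = 0.04 / 0.1 = 0.4 → 0.400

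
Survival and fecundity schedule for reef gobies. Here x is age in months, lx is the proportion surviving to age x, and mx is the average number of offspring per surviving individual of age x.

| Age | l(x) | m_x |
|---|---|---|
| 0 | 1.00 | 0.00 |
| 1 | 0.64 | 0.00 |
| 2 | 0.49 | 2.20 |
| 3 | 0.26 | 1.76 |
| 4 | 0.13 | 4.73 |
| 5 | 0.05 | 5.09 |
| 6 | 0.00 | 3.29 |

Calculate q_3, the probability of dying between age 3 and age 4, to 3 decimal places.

0.500

q_3 = (l_3 − l_4) / l_3 = (0.26 − 0.13) / 0.26
     = 0.13 / 0.26 = 0.5 → 0.500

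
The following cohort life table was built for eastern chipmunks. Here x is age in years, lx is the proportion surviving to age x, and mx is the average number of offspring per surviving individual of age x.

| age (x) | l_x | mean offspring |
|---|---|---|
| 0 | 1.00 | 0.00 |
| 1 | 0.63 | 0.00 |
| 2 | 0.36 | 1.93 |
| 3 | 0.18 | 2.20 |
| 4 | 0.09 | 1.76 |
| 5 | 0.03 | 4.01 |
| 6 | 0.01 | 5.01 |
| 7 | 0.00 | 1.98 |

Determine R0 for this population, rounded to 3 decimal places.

lx·mx by age: 0, 0, 0.6948, 0.396, 0.1584, 0.1203, 0.0501, 0
R0 = Σ lx·mx = 1.4196 → 1.420

1.420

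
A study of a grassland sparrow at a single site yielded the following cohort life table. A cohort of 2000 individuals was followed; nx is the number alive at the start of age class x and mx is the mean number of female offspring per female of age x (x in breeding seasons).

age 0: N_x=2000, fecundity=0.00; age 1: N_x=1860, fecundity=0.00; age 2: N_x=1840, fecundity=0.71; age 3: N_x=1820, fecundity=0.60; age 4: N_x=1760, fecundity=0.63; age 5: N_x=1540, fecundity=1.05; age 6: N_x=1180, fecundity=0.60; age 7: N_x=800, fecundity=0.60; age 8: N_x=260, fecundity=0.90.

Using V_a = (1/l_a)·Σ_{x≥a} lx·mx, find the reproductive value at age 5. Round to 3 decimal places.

1.973

lx = nx/n0 = nx/2000: 1, 0.93, 0.92, 0.91, 0.88, 0.77, 0.59, 0.4, 0.13
lx·mx for x ≥ 5: 0.8085, 0.354, 0.24, 0.117 → sum = 1.5195
V_5 = 1.5195 / l_5 = 1.5195 / 0.77 = 1.973377… → 1.973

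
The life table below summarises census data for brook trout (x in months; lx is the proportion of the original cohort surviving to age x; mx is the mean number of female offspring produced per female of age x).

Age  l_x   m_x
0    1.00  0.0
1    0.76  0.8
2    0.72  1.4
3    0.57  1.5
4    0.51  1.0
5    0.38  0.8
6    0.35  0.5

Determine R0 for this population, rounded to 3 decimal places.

lx·mx by age: 0, 0.608, 1.008, 0.855, 0.51, 0.304, 0.175
R0 = Σ lx·mx = 3.46 → 3.460

3.460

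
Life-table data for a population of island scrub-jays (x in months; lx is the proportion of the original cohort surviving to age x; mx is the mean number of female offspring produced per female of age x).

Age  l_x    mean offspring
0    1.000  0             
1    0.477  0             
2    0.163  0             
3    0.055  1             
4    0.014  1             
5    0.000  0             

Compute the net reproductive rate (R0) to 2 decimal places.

0.07

lx·mx by age: 0, 0, 0, 0.055, 0.014, 0
R0 = Σ lx·mx = 0.069 → 0.07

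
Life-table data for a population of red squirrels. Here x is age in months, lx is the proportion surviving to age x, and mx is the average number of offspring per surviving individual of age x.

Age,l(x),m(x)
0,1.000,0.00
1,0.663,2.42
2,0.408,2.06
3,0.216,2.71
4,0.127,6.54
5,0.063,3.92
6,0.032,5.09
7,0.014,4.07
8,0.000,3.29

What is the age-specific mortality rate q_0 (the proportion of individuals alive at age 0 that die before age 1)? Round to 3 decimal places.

0.337

q_0 = (l_0 − l_1) / l_0 = (1 − 0.663) / 1
     = 0.337 / 1 = 0.337 → 0.337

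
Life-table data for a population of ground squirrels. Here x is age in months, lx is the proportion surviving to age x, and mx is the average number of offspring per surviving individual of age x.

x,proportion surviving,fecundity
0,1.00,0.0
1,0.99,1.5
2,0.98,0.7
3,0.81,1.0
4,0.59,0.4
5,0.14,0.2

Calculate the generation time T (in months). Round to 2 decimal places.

lx·mx: 0, 1.485, 0.686, 0.81, 0.236, 0.028 → R0 = 3.245
x·lx·mx: 0, 1.485, 1.372, 2.43, 0.944, 0.14 → Σ = 6.371
T = 6.371 / 3.245 = 1.963328… → 1.96

1.96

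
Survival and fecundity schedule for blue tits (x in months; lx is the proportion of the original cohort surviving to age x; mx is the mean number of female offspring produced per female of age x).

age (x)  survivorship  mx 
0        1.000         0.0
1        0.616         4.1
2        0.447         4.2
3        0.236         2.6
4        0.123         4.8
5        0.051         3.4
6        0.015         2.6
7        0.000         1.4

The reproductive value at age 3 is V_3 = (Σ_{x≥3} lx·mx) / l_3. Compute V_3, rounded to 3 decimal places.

6.002

lx·mx for x ≥ 3: 0.6136, 0.5904, 0.1734, 0.039, 0 → sum = 1.4164
V_3 = 1.4164 / l_3 = 1.4164 / 0.236 = 6.001695… → 6.002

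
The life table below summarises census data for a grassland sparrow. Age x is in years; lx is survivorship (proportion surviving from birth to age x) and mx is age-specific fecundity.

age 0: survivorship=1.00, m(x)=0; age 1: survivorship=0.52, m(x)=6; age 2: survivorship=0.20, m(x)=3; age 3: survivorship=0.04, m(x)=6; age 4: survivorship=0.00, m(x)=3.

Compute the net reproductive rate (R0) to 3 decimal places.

lx·mx by age: 0, 3.12, 0.6, 0.24, 0
R0 = Σ lx·mx = 3.96 → 3.960

3.960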